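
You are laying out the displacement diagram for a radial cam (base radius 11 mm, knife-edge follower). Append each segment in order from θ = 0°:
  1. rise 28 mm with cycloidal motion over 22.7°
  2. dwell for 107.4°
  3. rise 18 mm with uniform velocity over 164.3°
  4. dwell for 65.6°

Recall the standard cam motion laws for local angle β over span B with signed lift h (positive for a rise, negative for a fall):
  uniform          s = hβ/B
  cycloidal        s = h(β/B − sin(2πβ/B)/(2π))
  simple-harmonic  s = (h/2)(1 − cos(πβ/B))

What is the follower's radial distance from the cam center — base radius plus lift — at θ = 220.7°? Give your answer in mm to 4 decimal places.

seg 1 [0°–22.7°] cycloidal, h=28: full span → s += 28 → s = 28.0000
seg 2 [22.7°–130.1°] dwell: s stays 28.0000
seg 3 [130.1°–294.4°] uniform, h=18: θ=220.7° here. β=90.6, B=164.3. 18·90.6/164.3 = 9.9257 → s = 37.9257
radial distance = base radius + s = 11 + 37.9257 = 48.9257

48.9257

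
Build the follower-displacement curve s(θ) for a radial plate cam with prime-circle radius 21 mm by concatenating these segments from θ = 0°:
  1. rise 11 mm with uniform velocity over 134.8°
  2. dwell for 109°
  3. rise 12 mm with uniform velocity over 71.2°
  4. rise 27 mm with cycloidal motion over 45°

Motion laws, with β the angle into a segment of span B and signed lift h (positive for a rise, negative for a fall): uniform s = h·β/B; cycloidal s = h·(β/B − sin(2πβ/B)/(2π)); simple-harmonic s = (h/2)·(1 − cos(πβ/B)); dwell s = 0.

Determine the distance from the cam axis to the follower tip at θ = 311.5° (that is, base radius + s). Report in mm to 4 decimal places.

seg 1 [0°–134.8°] uniform, h=11: full span → s += 11 → s = 11.0000
seg 2 [134.8°–243.8°] dwell: s stays 11.0000
seg 3 [243.8°–315°] uniform, h=12: θ=311.5° here. β=67.7, B=71.2. 12·67.7/71.2 = 11.4101 → s = 22.4101
radial distance = base radius + s = 21 + 22.4101 = 43.4101

43.4101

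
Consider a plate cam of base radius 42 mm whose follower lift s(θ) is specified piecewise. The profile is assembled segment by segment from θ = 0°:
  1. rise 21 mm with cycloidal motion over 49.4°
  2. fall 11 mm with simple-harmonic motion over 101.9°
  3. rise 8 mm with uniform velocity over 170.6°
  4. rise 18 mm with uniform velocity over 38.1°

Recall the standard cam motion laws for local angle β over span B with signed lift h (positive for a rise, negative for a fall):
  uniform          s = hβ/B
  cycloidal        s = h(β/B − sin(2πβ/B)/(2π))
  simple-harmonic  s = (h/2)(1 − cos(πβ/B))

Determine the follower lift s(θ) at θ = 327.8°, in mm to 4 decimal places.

seg 1 [0°–49.4°] cycloidal, h=21: full span → s += 21 → s = 21.0000
seg 2 [49.4°–151.3°] simple-harmonic, h=-11: full span → s += -11 → s = 10.0000
seg 3 [151.3°–321.9°] uniform, h=8: full span → s += 8 → s = 18.0000
seg 4 [321.9°–360°] uniform, h=18: θ=327.8° here. β=5.9, B=38.1. 18·5.9/38.1 = 2.7874 → s = 20.7874

20.7874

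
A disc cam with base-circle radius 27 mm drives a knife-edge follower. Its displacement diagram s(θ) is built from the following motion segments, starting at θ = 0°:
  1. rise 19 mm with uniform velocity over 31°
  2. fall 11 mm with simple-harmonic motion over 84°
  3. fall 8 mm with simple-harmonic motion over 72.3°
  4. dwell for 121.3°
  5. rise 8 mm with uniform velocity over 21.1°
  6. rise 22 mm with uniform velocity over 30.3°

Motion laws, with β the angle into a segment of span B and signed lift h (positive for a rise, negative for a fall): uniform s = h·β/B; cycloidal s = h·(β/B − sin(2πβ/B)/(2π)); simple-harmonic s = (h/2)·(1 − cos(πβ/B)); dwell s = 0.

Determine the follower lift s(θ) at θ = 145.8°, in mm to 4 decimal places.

seg 1 [0°–31°] uniform, h=19: full span → s += 19 → s = 19.0000
seg 2 [31°–115°] simple-harmonic, h=-11: full span → s += -11 → s = 8.0000
seg 3 [115°–187.3°] simple-harmonic, h=-8: θ=145.8° here. β=30.8, B=72.3. -8/2·(1 − cos(π·0.4260)) = -3.0785 → s = 4.9215

4.9215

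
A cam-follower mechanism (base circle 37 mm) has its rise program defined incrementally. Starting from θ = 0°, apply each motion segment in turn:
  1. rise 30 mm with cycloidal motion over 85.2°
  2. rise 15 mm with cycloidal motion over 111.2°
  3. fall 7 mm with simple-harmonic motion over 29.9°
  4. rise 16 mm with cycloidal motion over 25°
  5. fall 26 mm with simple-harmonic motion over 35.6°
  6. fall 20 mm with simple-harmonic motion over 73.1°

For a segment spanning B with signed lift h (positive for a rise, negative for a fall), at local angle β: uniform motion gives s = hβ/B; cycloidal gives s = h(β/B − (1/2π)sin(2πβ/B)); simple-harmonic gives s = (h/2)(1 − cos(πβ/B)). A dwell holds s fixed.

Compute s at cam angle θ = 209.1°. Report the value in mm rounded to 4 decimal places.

seg 1 [0°–85.2°] cycloidal, h=30: full span → s += 30 → s = 30.0000
seg 2 [85.2°–196.4°] cycloidal, h=15: full span → s += 15 → s = 45.0000
seg 3 [196.4°–226.3°] simple-harmonic, h=-7: θ=209.1° here. β=12.7, B=29.9. -7/2·(1 − cos(π·0.4247)) = -2.6803 → s = 42.3197

42.3197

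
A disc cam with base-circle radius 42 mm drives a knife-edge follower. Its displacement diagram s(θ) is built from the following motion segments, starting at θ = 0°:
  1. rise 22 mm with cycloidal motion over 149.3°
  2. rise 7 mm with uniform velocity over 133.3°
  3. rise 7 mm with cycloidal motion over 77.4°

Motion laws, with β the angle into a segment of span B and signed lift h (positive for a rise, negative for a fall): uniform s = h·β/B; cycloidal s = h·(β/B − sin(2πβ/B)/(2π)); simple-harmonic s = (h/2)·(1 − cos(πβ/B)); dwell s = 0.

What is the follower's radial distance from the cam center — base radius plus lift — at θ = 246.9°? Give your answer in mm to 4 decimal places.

seg 1 [0°–149.3°] cycloidal, h=22: full span → s += 22 → s = 22.0000
seg 2 [149.3°–282.6°] uniform, h=7: θ=246.9° here. β=97.6, B=133.3. 7·97.6/133.3 = 5.1253 → s = 27.1253
radial distance = base radius + s = 42 + 27.1253 = 69.1253

69.1253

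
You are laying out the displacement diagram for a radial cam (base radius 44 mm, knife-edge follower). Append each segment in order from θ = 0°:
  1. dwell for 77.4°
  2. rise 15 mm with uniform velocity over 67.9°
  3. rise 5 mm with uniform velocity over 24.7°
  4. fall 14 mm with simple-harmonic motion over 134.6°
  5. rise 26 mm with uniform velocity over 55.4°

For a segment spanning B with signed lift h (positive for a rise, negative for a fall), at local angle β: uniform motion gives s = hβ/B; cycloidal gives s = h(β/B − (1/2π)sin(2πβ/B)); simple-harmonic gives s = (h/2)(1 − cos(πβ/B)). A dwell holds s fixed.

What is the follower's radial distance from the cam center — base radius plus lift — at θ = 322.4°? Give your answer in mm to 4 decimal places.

seg 1 [0°–77.4°] dwell: s stays 0.0000
seg 2 [77.4°–145.3°] uniform, h=15: full span → s += 15 → s = 15.0000
seg 3 [145.3°–170°] uniform, h=5: full span → s += 5 → s = 20.0000
seg 4 [170°–304.6°] simple-harmonic, h=-14: full span → s += -14 → s = 6.0000
seg 5 [304.6°–360°] uniform, h=26: θ=322.4° here. β=17.8, B=55.4. 26·17.8/55.4 = 8.3538 → s = 14.3538
radial distance = base radius + s = 44 + 14.3538 = 58.3538

58.3538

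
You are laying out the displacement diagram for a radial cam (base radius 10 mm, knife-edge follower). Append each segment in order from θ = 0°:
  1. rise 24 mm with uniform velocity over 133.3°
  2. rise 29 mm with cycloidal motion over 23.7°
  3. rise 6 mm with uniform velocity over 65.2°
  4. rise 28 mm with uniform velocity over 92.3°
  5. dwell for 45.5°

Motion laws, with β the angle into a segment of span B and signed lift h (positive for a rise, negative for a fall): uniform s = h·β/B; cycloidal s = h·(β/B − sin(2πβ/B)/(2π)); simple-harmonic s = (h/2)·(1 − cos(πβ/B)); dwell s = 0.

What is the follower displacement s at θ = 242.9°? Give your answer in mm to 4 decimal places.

seg 1 [0°–133.3°] uniform, h=24: full span → s += 24 → s = 24.0000
seg 2 [133.3°–157°] cycloidal, h=29: full span → s += 29 → s = 53.0000
seg 3 [157°–222.2°] uniform, h=6: full span → s += 6 → s = 59.0000
seg 4 [222.2°–314.5°] uniform, h=28: θ=242.9° here. β=20.7, B=92.3. 28·20.7/92.3 = 6.2795 → s = 65.2795

65.2795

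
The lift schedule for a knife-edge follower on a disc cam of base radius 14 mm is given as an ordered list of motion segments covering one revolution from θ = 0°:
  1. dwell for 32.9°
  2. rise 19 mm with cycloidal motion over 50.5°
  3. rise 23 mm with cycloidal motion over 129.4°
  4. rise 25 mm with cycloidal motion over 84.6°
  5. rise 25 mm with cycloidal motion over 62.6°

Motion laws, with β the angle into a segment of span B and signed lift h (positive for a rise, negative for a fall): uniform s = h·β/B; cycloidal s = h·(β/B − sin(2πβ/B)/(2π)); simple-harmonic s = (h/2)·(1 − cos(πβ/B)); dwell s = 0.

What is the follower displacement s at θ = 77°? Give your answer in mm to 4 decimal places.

seg 1 [0°–32.9°] dwell: s stays 0.0000
seg 2 [32.9°–83.4°] cycloidal, h=19: θ=77° here. β=44.1, B=50.5. 19·(0.8733 − sin(2π·0.8733)/(2π)) = 18.7535 → s = 18.7535

18.7535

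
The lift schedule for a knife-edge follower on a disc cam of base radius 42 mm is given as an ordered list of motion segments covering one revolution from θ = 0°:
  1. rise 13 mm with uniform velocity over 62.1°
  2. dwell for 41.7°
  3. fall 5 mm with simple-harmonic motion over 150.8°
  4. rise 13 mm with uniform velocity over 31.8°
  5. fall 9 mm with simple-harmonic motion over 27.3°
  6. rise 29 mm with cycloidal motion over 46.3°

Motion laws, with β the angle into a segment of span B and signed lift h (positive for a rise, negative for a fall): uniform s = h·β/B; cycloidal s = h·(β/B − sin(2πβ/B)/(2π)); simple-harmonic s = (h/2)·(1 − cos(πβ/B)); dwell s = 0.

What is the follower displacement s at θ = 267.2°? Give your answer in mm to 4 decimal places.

seg 1 [0°–62.1°] uniform, h=13: full span → s += 13 → s = 13.0000
seg 2 [62.1°–103.8°] dwell: s stays 13.0000
seg 3 [103.8°–254.6°] simple-harmonic, h=-5: full span → s += -5 → s = 8.0000
seg 4 [254.6°–286.4°] uniform, h=13: θ=267.2° here. β=12.6, B=31.8. 13·12.6/31.8 = 5.1509 → s = 13.1509

13.1509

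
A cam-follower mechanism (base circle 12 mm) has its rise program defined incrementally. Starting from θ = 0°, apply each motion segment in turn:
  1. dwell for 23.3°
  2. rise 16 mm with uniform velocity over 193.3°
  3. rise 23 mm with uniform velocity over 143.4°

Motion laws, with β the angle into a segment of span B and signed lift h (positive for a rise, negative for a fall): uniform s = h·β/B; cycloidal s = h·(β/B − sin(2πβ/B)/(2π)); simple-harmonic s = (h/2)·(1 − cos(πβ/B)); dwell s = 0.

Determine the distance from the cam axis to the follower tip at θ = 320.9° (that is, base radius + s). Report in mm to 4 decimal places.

seg 1 [0°–23.3°] dwell: s stays 0.0000
seg 2 [23.3°–216.6°] uniform, h=16: full span → s += 16 → s = 16.0000
seg 3 [216.6°–360°] uniform, h=23: θ=320.9° here. β=104.3, B=143.4. 23·104.3/143.4 = 16.7287 → s = 32.7287
radial distance = base radius + s = 12 + 32.7287 = 44.7287

44.7287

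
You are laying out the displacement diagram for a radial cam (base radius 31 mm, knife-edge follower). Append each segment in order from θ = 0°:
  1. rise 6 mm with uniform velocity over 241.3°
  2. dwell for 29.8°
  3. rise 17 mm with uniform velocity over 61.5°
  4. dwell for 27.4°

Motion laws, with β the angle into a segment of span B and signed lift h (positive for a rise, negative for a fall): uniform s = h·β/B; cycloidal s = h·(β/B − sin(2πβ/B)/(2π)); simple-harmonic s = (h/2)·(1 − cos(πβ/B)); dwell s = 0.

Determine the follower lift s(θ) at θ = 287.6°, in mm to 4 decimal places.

seg 1 [0°–241.3°] uniform, h=6: full span → s += 6 → s = 6.0000
seg 2 [241.3°–271.1°] dwell: s stays 6.0000
seg 3 [271.1°–332.6°] uniform, h=17: θ=287.6° here. β=16.5, B=61.5. 17·16.5/61.5 = 4.5610 → s = 10.5610

10.5610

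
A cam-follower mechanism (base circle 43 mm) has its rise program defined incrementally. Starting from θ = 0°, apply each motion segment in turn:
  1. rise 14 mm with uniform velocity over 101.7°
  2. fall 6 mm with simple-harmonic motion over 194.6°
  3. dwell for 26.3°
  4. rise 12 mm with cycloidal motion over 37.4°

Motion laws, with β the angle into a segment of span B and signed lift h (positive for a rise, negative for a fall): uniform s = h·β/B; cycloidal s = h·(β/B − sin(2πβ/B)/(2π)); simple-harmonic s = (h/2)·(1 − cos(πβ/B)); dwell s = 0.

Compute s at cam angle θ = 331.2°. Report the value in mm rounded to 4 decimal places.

seg 1 [0°–101.7°] uniform, h=14: full span → s += 14 → s = 14.0000
seg 2 [101.7°–296.3°] simple-harmonic, h=-6: full span → s += -6 → s = 8.0000
seg 3 [296.3°–322.6°] dwell: s stays 8.0000
seg 4 [322.6°–360°] cycloidal, h=12: θ=331.2° here. β=8.6, B=37.4. 12·(0.2299 − sin(2π·0.2299)/(2π)) = 0.8646 → s = 8.8646

8.8646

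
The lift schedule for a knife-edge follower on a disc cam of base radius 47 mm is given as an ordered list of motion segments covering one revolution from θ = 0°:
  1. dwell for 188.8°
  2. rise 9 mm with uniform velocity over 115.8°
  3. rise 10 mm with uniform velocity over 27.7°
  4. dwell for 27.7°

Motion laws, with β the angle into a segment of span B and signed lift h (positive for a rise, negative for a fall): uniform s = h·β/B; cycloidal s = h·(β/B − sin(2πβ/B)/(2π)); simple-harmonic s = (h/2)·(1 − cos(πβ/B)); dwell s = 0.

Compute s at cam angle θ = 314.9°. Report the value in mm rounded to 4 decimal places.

seg 1 [0°–188.8°] dwell: s stays 0.0000
seg 2 [188.8°–304.6°] uniform, h=9: full span → s += 9 → s = 9.0000
seg 3 [304.6°–332.3°] uniform, h=10: θ=314.9° here. β=10.3, B=27.7. 10·10.3/27.7 = 3.7184 → s = 12.7184

12.7184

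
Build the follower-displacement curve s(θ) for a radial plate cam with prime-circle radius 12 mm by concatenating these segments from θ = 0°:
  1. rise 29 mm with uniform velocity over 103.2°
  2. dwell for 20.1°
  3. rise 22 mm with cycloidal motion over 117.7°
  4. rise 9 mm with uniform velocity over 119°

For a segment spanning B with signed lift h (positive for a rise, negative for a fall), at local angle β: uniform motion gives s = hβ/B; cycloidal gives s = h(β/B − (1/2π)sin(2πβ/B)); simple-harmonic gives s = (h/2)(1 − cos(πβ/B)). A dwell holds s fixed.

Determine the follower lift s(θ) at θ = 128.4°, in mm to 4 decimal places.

seg 1 [0°–103.2°] uniform, h=29: full span → s += 29 → s = 29.0000
seg 2 [103.2°–123.3°] dwell: s stays 29.0000
seg 3 [123.3°–241°] cycloidal, h=22: θ=128.4° here. β=5.1, B=117.7. 22·(0.0433 − sin(2π·0.0433)/(2π)) = 0.0117 → s = 29.0117

29.0117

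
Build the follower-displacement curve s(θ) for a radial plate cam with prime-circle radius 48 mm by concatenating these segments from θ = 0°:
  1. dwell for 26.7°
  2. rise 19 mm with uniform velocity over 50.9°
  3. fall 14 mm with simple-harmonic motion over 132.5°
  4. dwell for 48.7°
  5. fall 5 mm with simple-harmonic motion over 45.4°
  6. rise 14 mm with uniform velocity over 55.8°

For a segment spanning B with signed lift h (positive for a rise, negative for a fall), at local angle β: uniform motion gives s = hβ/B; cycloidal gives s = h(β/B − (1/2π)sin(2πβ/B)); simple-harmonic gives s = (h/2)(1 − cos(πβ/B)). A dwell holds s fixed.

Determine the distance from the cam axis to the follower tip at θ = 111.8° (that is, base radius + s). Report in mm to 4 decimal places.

seg 1 [0°–26.7°] dwell: s stays 0.0000
seg 2 [26.7°–77.6°] uniform, h=19: full span → s += 19 → s = 19.0000
seg 3 [77.6°–210.1°] simple-harmonic, h=-14: θ=111.8° here. β=34.2, B=132.5. -14/2·(1 − cos(π·0.2581)) = -2.1780 → s = 16.8220
radial distance = base radius + s = 48 + 16.8220 = 64.8220

64.8220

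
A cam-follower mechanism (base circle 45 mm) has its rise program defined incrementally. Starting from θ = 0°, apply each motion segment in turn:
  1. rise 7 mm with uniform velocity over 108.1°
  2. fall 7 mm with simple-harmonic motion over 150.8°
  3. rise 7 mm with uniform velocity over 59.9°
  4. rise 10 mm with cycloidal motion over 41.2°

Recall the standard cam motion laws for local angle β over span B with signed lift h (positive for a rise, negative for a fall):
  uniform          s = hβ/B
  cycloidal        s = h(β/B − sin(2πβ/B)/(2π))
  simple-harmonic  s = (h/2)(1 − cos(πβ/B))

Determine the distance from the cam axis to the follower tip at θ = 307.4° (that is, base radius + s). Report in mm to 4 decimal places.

seg 1 [0°–108.1°] uniform, h=7: full span → s += 7 → s = 7.0000
seg 2 [108.1°–258.9°] simple-harmonic, h=-7: full span → s += -7 → s = 0.0000
seg 3 [258.9°–318.8°] uniform, h=7: θ=307.4° here. β=48.5, B=59.9. 7·48.5/59.9 = 5.6678 → s = 5.6678
radial distance = base radius + s = 45 + 5.6678 = 50.6678

50.6678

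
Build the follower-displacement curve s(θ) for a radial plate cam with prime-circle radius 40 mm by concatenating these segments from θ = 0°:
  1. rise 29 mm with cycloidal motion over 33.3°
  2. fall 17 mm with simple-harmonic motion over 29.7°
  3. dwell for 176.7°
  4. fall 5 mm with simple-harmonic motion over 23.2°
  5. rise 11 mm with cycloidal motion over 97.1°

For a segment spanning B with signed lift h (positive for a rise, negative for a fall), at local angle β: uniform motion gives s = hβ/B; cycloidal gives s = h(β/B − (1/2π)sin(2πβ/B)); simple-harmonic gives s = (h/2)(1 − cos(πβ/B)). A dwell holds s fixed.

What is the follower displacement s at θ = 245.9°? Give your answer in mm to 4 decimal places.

seg 1 [0°–33.3°] cycloidal, h=29: full span → s += 29 → s = 29.0000
seg 2 [33.3°–63°] simple-harmonic, h=-17: full span → s += -17 → s = 12.0000
seg 3 [63°–239.7°] dwell: s stays 12.0000
seg 4 [239.7°–262.9°] simple-harmonic, h=-5: θ=245.9° here. β=6.2, B=23.2. -5/2·(1 − cos(π·0.2672)) = -0.8305 → s = 11.1695

11.1695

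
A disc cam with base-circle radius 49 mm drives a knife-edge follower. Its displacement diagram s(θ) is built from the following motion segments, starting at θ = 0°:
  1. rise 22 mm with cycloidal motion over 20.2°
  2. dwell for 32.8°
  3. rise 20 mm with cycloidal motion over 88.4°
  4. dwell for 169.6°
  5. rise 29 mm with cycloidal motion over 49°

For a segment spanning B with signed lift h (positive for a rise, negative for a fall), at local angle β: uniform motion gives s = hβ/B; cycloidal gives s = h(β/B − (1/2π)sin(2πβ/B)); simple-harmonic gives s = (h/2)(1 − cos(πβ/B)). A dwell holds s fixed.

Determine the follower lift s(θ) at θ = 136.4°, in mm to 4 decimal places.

seg 1 [0°–20.2°] cycloidal, h=22: full span → s += 22 → s = 22.0000
seg 2 [20.2°–53°] dwell: s stays 22.0000
seg 3 [53°–141.4°] cycloidal, h=20: θ=136.4° here. β=83.4, B=88.4. 20·(0.9434 − sin(2π·0.9434)/(2π)) = 19.9763 → s = 41.9763

41.9763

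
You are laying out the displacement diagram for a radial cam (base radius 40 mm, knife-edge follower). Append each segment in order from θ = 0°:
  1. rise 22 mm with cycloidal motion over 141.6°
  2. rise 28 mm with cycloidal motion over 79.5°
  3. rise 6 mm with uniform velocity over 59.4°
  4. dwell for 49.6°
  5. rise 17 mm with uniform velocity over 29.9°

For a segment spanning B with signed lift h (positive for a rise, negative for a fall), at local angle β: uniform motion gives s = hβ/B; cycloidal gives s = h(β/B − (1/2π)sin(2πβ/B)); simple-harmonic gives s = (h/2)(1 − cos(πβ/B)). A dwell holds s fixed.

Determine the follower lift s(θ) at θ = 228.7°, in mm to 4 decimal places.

seg 1 [0°–141.6°] cycloidal, h=22: full span → s += 22 → s = 22.0000
seg 2 [141.6°–221.1°] cycloidal, h=28: full span → s += 28 → s = 50.0000
seg 3 [221.1°–280.5°] uniform, h=6: θ=228.7° here. β=7.6, B=59.4. 6·7.6/59.4 = 0.7677 → s = 50.7677

50.7677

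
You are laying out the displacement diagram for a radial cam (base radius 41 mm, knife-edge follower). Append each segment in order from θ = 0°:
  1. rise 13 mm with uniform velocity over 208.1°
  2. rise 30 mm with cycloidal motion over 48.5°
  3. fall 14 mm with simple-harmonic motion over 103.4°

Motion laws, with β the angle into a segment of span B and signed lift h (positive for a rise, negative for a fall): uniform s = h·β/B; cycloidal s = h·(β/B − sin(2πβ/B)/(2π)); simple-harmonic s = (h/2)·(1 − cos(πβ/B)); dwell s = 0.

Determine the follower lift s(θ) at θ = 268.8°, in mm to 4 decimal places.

seg 1 [0°–208.1°] uniform, h=13: full span → s += 13 → s = 13.0000
seg 2 [208.1°–256.6°] cycloidal, h=30: full span → s += 30 → s = 43.0000
seg 3 [256.6°–360°] simple-harmonic, h=-14: θ=268.8° here. β=12.2, B=103.4. -14/2·(1 − cos(π·0.1180)) = -0.4754 → s = 42.5246

42.5246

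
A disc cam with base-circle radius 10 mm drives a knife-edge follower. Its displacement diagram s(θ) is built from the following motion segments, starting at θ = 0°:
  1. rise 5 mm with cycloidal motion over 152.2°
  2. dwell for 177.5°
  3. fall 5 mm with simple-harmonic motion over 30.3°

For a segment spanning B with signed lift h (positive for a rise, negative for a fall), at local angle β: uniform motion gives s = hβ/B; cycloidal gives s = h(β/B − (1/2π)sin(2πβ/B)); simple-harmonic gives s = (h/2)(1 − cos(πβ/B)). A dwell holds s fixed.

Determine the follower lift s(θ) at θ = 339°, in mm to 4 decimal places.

seg 1 [0°–152.2°] cycloidal, h=5: full span → s += 5 → s = 5.0000
seg 2 [152.2°–329.7°] dwell: s stays 5.0000
seg 3 [329.7°–360°] simple-harmonic, h=-5: θ=339° here. β=9.3, B=30.3. -5/2·(1 − cos(π·0.3069)) = -1.0749 → s = 3.9251

3.9251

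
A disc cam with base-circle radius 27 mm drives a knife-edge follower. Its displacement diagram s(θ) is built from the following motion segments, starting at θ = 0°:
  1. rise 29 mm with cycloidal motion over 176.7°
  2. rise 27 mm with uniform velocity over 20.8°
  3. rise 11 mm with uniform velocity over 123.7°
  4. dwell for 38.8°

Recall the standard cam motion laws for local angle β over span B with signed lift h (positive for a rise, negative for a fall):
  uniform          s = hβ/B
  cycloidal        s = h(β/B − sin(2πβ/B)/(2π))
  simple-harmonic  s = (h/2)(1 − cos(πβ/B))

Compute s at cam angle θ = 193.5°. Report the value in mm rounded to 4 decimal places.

seg 1 [0°–176.7°] cycloidal, h=29: full span → s += 29 → s = 29.0000
seg 2 [176.7°–197.5°] uniform, h=27: θ=193.5° here. β=16.8, B=20.8. 27·16.8/20.8 = 21.8077 → s = 50.8077

50.8077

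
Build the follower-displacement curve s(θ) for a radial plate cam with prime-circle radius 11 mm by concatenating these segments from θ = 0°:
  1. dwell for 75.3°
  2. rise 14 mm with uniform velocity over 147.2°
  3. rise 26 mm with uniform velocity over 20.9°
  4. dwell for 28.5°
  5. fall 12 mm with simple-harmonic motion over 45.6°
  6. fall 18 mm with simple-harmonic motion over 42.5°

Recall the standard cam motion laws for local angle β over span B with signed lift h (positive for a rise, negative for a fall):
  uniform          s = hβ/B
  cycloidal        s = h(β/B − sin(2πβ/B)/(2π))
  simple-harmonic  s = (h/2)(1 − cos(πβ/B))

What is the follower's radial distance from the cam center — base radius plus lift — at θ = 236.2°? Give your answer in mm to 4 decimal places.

seg 1 [0°–75.3°] dwell: s stays 0.0000
seg 2 [75.3°–222.5°] uniform, h=14: full span → s += 14 → s = 14.0000
seg 3 [222.5°–243.4°] uniform, h=26: θ=236.2° here. β=13.7, B=20.9. 26·13.7/20.9 = 17.0431 → s = 31.0431
radial distance = base radius + s = 11 + 31.0431 = 42.0431

42.0431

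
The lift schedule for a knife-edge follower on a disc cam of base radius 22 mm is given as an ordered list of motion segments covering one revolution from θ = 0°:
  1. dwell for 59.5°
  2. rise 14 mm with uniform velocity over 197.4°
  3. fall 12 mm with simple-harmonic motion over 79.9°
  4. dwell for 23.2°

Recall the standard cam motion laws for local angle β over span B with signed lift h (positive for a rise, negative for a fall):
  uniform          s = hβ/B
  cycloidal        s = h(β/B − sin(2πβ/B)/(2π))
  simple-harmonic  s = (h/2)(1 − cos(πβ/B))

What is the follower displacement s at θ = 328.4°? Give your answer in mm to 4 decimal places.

seg 1 [0°–59.5°] dwell: s stays 0.0000
seg 2 [59.5°–256.9°] uniform, h=14: full span → s += 14 → s = 14.0000
seg 3 [256.9°–336.8°] simple-harmonic, h=-12: θ=328.4° here. β=71.5, B=79.9. -12/2·(1 − cos(π·0.8949)) = -11.6757 → s = 2.3243

2.3243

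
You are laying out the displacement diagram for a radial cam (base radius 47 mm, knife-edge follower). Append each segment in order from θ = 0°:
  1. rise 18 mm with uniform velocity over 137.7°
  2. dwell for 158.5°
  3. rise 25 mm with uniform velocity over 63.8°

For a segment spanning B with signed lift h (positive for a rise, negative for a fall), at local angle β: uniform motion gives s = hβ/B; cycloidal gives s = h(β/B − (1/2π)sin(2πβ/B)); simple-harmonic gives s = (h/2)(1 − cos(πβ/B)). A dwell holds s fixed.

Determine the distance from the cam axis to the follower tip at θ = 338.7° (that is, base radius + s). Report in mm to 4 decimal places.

seg 1 [0°–137.7°] uniform, h=18: full span → s += 18 → s = 18.0000
seg 2 [137.7°–296.2°] dwell: s stays 18.0000
seg 3 [296.2°–360°] uniform, h=25: θ=338.7° here. β=42.5, B=63.8. 25·42.5/63.8 = 16.6536 → s = 34.6536
radial distance = base radius + s = 47 + 34.6536 = 81.6536

81.6536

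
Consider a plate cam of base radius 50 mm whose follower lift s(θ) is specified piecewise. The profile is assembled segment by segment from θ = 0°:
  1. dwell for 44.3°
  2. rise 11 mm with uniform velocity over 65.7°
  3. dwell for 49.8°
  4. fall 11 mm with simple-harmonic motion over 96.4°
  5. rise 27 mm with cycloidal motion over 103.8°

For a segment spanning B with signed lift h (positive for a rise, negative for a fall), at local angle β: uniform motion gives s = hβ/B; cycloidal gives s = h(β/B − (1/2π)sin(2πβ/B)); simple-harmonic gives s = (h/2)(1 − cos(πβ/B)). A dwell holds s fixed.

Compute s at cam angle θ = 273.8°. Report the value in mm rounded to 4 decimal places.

seg 1 [0°–44.3°] dwell: s stays 0.0000
seg 2 [44.3°–110°] uniform, h=11: full span → s += 11 → s = 11.0000
seg 3 [110°–159.8°] dwell: s stays 11.0000
seg 4 [159.8°–256.2°] simple-harmonic, h=-11: full span → s += -11 → s = 0.0000
seg 5 [256.2°–360°] cycloidal, h=27: θ=273.8° here. β=17.6, B=103.8. 27·(0.1696 − sin(2π·0.1696)/(2π)) = 0.8182 → s = 0.8182

0.8182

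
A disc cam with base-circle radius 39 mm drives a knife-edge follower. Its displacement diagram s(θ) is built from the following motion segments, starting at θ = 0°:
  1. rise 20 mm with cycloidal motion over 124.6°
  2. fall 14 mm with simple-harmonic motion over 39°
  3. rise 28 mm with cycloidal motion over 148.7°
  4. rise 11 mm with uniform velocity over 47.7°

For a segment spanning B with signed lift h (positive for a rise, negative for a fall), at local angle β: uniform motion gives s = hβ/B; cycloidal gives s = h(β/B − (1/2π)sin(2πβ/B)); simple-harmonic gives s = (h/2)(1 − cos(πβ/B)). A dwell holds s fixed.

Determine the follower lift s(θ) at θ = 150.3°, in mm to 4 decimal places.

seg 1 [0°–124.6°] cycloidal, h=20: full span → s += 20 → s = 20.0000
seg 2 [124.6°–163.6°] simple-harmonic, h=-14: θ=150.3° here. β=25.7, B=39. -14/2·(1 − cos(π·0.6590)) = -10.3525 → s = 9.6475

9.6475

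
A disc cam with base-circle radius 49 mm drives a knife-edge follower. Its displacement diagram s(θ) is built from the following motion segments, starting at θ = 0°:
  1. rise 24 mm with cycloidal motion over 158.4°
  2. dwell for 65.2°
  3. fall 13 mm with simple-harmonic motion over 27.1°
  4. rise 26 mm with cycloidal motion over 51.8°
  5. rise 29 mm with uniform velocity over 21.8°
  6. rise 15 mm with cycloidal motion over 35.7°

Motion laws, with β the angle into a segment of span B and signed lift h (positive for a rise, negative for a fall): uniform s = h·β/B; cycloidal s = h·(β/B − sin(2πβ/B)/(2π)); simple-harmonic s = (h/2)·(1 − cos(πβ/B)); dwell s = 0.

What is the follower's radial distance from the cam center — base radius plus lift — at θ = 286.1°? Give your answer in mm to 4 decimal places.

seg 1 [0°–158.4°] cycloidal, h=24: full span → s += 24 → s = 24.0000
seg 2 [158.4°–223.6°] dwell: s stays 24.0000
seg 3 [223.6°–250.7°] simple-harmonic, h=-13: full span → s += -13 → s = 11.0000
seg 4 [250.7°–302.5°] cycloidal, h=26: θ=286.1° here. β=35.4, B=51.8. 26·(0.6834 − sin(2π·0.6834)/(2π)) = 21.5493 → s = 32.5493
radial distance = base radius + s = 49 + 32.5493 = 81.5493

81.5493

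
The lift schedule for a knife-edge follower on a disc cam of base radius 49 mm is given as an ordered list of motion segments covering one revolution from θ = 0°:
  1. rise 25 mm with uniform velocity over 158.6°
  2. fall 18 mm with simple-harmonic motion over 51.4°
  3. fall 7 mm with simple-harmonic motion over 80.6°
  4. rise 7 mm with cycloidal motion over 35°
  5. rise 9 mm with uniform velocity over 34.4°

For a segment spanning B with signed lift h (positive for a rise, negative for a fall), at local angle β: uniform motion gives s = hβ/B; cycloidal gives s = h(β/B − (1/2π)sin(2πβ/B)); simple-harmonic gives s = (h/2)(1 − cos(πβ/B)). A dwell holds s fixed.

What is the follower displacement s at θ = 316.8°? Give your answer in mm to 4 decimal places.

seg 1 [0°–158.6°] uniform, h=25: full span → s += 25 → s = 25.0000
seg 2 [158.6°–210°] simple-harmonic, h=-18: full span → s += -18 → s = 7.0000
seg 3 [210°–290.6°] simple-harmonic, h=-7: full span → s += -7 → s = 0.0000
seg 4 [290.6°–325.6°] cycloidal, h=7: θ=316.8° here. β=26.2, B=35. 7·(0.7486 − sin(2π·0.7486)/(2π)) = 6.3540 → s = 6.3540

6.3540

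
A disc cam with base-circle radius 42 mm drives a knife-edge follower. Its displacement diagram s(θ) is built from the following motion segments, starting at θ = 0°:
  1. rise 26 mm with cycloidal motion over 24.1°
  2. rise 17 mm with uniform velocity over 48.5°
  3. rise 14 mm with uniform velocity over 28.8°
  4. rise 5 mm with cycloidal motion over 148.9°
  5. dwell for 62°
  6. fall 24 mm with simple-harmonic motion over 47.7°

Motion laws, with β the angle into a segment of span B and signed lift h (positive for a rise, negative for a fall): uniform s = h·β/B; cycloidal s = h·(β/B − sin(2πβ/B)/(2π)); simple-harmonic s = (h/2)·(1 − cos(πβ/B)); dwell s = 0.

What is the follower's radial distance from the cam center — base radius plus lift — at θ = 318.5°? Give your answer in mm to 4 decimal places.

seg 1 [0°–24.1°] cycloidal, h=26: full span → s += 26 → s = 26.0000
seg 2 [24.1°–72.6°] uniform, h=17: full span → s += 17 → s = 43.0000
seg 3 [72.6°–101.4°] uniform, h=14: full span → s += 14 → s = 57.0000
seg 4 [101.4°–250.3°] cycloidal, h=5: full span → s += 5 → s = 62.0000
seg 5 [250.3°–312.3°] dwell: s stays 62.0000
seg 6 [312.3°–360°] simple-harmonic, h=-24: θ=318.5° here. β=6.2, B=47.7. -24/2·(1 − cos(π·0.1300)) = -0.9866 → s = 61.0134
radial distance = base radius + s = 42 + 61.0134 = 103.0134

103.0134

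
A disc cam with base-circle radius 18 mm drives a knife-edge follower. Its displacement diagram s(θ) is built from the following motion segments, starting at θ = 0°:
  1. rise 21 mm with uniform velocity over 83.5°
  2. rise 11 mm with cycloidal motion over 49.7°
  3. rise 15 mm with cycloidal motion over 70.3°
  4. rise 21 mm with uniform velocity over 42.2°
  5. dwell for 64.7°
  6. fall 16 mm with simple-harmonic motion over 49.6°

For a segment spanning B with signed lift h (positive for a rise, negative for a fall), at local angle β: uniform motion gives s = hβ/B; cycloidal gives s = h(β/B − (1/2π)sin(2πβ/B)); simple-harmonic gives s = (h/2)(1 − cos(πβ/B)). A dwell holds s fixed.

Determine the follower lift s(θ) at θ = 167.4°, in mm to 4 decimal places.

seg 1 [0°–83.5°] uniform, h=21: full span → s += 21 → s = 21.0000
seg 2 [83.5°–133.2°] cycloidal, h=11: full span → s += 11 → s = 32.0000
seg 3 [133.2°–203.5°] cycloidal, h=15: θ=167.4° here. β=34.2, B=70.3. 15·(0.4865 − sin(2π·0.4865)/(2π)) = 7.0948 → s = 39.0948

39.0948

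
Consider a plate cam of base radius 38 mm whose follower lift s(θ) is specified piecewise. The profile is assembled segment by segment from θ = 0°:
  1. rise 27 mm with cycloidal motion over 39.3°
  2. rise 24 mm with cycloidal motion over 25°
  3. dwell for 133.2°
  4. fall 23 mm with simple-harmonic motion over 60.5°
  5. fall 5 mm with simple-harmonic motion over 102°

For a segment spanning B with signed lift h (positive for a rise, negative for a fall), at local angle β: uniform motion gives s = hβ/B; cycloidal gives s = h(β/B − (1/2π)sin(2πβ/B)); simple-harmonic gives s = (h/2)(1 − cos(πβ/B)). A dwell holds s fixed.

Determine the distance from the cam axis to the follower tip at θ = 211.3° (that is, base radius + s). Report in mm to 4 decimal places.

seg 1 [0°–39.3°] cycloidal, h=27: full span → s += 27 → s = 27.0000
seg 2 [39.3°–64.3°] cycloidal, h=24: full span → s += 24 → s = 51.0000
seg 3 [64.3°–197.5°] dwell: s stays 51.0000
seg 4 [197.5°–258°] simple-harmonic, h=-23: θ=211.3° here. β=13.8, B=60.5. -23/2·(1 − cos(π·0.2281)) = -2.8285 → s = 48.1715
radial distance = base radius + s = 38 + 48.1715 = 86.1715

86.1715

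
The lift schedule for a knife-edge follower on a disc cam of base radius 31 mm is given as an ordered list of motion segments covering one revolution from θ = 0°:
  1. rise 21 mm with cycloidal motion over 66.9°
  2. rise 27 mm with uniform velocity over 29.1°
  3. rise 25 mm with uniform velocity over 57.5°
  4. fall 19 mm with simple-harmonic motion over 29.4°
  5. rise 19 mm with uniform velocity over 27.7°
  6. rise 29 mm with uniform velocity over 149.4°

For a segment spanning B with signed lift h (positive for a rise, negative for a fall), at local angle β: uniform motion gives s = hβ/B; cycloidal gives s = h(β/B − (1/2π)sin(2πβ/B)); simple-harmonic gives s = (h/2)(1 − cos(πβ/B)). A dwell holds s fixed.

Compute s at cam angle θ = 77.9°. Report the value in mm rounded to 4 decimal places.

seg 1 [0°–66.9°] cycloidal, h=21: full span → s += 21 → s = 21.0000
seg 2 [66.9°–96°] uniform, h=27: θ=77.9° here. β=11, B=29.1. 27·11/29.1 = 10.2062 → s = 31.2062

31.2062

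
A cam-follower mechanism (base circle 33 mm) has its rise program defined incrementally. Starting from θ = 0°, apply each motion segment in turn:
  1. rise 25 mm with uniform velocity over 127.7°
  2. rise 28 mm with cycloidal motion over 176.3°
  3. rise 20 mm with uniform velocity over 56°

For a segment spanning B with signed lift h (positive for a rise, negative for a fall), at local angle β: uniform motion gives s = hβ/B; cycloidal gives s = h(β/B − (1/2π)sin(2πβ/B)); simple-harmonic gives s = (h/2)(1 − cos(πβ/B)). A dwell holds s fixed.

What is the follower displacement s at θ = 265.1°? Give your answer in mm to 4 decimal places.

seg 1 [0°–127.7°] uniform, h=25: full span → s += 25 → s = 25.0000
seg 2 [127.7°–304°] cycloidal, h=28: θ=265.1° here. β=137.4, B=176.3. 28·(0.7794 − sin(2π·0.7794)/(2π)) = 26.2027 → s = 51.2027

51.2027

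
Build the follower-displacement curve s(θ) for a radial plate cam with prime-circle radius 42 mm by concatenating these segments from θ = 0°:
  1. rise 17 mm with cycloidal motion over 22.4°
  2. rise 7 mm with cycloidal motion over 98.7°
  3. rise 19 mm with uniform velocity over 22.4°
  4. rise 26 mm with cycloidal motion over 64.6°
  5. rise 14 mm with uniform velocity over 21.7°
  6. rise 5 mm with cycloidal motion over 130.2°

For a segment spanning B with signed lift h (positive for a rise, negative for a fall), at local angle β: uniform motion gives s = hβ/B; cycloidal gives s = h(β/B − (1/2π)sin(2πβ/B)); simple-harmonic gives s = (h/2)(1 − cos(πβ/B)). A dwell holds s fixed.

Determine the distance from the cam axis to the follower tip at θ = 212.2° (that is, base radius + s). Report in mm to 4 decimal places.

seg 1 [0°–22.4°] cycloidal, h=17: full span → s += 17 → s = 17.0000
seg 2 [22.4°–121.1°] cycloidal, h=7: full span → s += 7 → s = 24.0000
seg 3 [121.1°–143.5°] uniform, h=19: full span → s += 19 → s = 43.0000
seg 4 [143.5°–208.1°] cycloidal, h=26: full span → s += 26 → s = 69.0000
seg 5 [208.1°–229.8°] uniform, h=14: θ=212.2° here. β=4.1, B=21.7. 14·4.1/21.7 = 2.6452 → s = 71.6452
radial distance = base radius + s = 42 + 71.6452 = 113.6452

113.6452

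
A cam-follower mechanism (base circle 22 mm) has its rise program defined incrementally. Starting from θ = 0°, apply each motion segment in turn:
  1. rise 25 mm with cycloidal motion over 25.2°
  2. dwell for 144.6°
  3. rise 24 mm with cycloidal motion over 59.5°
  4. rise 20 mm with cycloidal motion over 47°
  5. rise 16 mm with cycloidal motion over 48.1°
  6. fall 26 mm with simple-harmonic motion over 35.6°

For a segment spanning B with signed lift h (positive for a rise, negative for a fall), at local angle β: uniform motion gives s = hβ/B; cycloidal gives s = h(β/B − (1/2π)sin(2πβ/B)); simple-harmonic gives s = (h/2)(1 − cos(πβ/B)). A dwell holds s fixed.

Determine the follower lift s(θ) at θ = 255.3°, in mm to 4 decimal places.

seg 1 [0°–25.2°] cycloidal, h=25: full span → s += 25 → s = 25.0000
seg 2 [25.2°–169.8°] dwell: s stays 25.0000
seg 3 [169.8°–229.3°] cycloidal, h=24: full span → s += 24 → s = 49.0000
seg 4 [229.3°–276.3°] cycloidal, h=20: θ=255.3° here. β=26, B=47. 20·(0.5532 − sin(2π·0.5532)/(2π)) = 12.1080 → s = 61.1080

61.1080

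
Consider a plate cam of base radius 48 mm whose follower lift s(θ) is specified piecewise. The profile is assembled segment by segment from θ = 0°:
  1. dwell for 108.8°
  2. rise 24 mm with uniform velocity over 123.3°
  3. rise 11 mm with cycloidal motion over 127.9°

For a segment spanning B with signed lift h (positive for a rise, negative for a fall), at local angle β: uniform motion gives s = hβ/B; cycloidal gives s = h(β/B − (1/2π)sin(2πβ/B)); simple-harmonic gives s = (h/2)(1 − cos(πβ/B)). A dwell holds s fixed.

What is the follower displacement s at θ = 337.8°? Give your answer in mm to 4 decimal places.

seg 1 [0°–108.8°] dwell: s stays 0.0000
seg 2 [108.8°–232.1°] uniform, h=24: full span → s += 24 → s = 24.0000
seg 3 [232.1°–360°] cycloidal, h=11: θ=337.8° here. β=105.7, B=127.9. 11·(0.8264 − sin(2π·0.8264)/(2π)) = 10.6434 → s = 34.6434

34.6434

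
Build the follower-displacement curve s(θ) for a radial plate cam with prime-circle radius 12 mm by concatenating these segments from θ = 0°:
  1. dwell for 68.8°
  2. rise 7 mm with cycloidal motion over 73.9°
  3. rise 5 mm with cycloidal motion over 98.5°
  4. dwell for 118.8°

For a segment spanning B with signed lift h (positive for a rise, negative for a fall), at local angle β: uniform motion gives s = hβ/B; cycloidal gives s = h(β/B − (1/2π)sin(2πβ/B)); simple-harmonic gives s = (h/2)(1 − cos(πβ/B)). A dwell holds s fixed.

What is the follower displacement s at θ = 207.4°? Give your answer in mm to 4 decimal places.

seg 1 [0°–68.8°] dwell: s stays 0.0000
seg 2 [68.8°–142.7°] cycloidal, h=7: full span → s += 7 → s = 7.0000
seg 3 [142.7°–241.2°] cycloidal, h=5: θ=207.4° here. β=64.7, B=98.5. 5·(0.6569 − sin(2π·0.6569)/(2π)) = 3.9476 → s = 10.9476

10.9476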